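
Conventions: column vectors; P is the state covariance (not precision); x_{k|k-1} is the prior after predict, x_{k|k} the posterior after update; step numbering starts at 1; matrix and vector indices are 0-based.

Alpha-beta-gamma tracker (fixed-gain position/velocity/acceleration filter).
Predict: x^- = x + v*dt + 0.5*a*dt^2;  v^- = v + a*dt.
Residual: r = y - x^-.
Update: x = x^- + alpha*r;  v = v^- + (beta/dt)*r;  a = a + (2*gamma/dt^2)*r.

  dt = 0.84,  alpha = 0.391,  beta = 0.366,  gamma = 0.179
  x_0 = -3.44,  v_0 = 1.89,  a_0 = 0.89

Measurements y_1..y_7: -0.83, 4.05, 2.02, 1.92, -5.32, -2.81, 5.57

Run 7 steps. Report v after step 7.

v_post = -8.2019

step 1: x_pred=-1.5384  r=0.7084  x^+=-1.2614  v^+=2.9463  a^+=1.2494
step 2: x_pred=1.6542  r=2.3958  x^+=2.5910  v^+=5.0396  a^+=2.4650
step 3: x_pred=7.6939  r=-5.6739  x^+=5.4754  v^+=4.6380  a^+=-0.4138
step 4: x_pred=9.2254  r=-7.3054  x^+=6.3690  v^+=1.1074  a^+=-4.1203
step 5: x_pred=5.8455  r=-11.1655  x^+=1.4798  v^+=-7.2187  a^+=-9.7854
step 6: x_pred=-8.0362  r=5.2262  x^+=-5.9927  v^+=-13.1613  a^+=-7.1337
step 7: x_pred=-19.5650  r=25.1350  x^+=-9.7372  v^+=-8.2019  a^+=5.6190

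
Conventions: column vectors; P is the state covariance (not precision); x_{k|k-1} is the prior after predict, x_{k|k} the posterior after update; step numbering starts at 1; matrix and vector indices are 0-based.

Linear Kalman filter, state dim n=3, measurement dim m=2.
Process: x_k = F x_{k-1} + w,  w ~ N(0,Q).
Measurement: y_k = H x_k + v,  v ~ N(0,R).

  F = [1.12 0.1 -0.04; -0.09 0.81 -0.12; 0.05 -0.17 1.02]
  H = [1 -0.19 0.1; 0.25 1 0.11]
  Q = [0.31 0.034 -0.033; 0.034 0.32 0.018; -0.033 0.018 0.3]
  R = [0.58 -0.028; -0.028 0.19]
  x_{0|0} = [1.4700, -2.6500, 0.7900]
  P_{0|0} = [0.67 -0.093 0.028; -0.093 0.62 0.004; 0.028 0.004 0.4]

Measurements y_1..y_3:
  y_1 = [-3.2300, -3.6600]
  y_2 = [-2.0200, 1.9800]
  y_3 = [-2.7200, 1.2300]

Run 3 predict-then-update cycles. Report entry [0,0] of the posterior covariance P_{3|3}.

step 1: x^-=[1.3498, -2.3736, 1.3298]  P^-=[1.1339 -0.0688 0.0273; -0.0688 0.7514 -0.1239; 0.0273 -0.1239 0.7388]  S=[1.7847 0.0492; 0.0492 0.9610]  K=[0.6388 0.1938; -0.1463 0.7573; 0.0710 -0.0409]  nu=[-5.1638, -1.7701]  x^+=[-2.2921, -2.9583, 1.0356]  P^+=[0.3572 -0.0654 -0.0454; -0.0654 0.1730 -0.0785; -0.0454 -0.0785 0.7285]
step 2: x^-=[-2.9045, -2.3142, 1.4446]  P^-=[0.7511 -0.0338 -0.0939; -0.0338 0.4707 -0.1623; -0.0939 -0.1623 1.0875]  S=[1.3592 0.0246; 0.0246 0.6630]  K=[0.5469 0.1964; -0.1148 0.6745; 0.0354 -0.1011]  nu=[0.3003, 4.8614]  x^+=[-1.7856, 0.9303, 0.9640]  P^+=[0.3138 -0.0448 -0.1059; -0.0448 0.1549 -0.1124; -0.1059 -0.1124 1.0792]
step 3: x^-=[-1.9454, 0.7986, 0.7359]  P^-=[0.7072 -0.0013 -0.1868; -0.0013 0.4658 -0.2242; -0.1868 -0.2242 1.4570]  S=[1.2902 0.0321; 0.0321 0.6574]  K=[0.5286 0.2099; -0.1038 0.6756; 0.0054 -0.1685]  nu=[-0.6964, 0.8368]  x^+=[-2.1379, 1.4363, 0.5911]  P^+=[0.3106 -0.0345 -0.1644; -0.0345 0.1563 -0.1493; -0.1644 -0.1493 1.4384]

P_post[0,0] = 0.3106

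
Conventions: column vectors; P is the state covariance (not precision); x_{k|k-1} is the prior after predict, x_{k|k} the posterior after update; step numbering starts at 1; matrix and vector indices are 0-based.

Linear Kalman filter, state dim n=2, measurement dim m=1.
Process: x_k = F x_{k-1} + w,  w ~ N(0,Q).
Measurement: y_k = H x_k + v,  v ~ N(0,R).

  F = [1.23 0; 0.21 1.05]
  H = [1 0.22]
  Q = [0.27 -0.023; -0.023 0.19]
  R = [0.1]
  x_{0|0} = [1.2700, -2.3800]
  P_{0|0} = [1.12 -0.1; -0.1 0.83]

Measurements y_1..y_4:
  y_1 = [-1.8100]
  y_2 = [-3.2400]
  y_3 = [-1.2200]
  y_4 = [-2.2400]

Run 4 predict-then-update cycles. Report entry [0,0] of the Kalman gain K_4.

K[0,0] = 0.8177

step 1: x^-=[1.5621, -2.2323]  P^-=[1.9644 0.1371; 0.1371 1.1104]  S=[2.1785]  K=[0.9156; 0.1751]  nu=[-2.8810]  x^+=[-1.0757, -2.7367]  P^+=[0.1382 -0.2121; -0.2121 1.0436]
step 2: x^-=[-1.3231, -3.0994]  P^-=[0.4791 -0.2612; -0.2612 1.2531]  S=[0.5248]  K=[0.8034; 0.0276]  nu=[-1.2350]  x^+=[-2.3153, -3.1335]  P^+=[0.1404 -0.2728; -0.2728 1.2527]
step 3: x^-=[-2.8478, -3.7764]  P^-=[0.4824 -0.3391; -0.3391 1.4570]  S=[0.5037]  K=[0.8096; -0.0369]  nu=[2.4586]  x^+=[-0.8574, -3.8671]  P^+=[0.1523 -0.3241; -0.3241 1.4563]
step 4: x^-=[-1.0546, -4.2405]  P^-=[0.5003 -0.4022; -0.4022 1.6594]  S=[0.5037]  K=[0.8177; -0.0738]  nu=[-0.2525]  x^+=[-1.2611, -4.2219]  P^+=[0.1636 -0.3718; -0.3718 1.6566]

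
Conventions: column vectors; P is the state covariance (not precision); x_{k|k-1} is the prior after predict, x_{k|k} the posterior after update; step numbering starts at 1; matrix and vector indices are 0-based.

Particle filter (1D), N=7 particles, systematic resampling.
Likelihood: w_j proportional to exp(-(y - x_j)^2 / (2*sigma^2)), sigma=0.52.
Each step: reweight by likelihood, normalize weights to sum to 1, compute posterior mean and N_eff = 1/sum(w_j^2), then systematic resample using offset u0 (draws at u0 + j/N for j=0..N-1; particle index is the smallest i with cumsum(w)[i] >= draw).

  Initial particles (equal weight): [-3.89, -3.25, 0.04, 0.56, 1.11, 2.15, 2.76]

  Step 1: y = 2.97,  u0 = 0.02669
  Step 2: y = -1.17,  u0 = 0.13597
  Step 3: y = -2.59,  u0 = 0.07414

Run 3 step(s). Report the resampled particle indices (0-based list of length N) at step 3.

resampled_idx = [0, 1, 2, 3, 4, 5, 6]

step 1: w=[0.0000, 0.0000, 0.0000, 0.0000, 0.0014, 0.2380, 0.7606]  mean=2.6125  Neff=1.5744  idx=[5, 5, 6, 6, 6, 6, 6]
step 2: w=[0.4996, 0.4996, 0.0001, 0.0001, 0.0001, 0.0001, 0.0001]  mean=2.1504  Neff=2.0028  idx=[0, 0, 0, 1, 1, 1, 1]
step 3: w=[0.1429, 0.1429, 0.1429, 0.1429, 0.1429, 0.1429, 0.1429]  mean=2.1500  Neff=7.0000  idx=[0, 1, 2, 3, 4, 5, 6]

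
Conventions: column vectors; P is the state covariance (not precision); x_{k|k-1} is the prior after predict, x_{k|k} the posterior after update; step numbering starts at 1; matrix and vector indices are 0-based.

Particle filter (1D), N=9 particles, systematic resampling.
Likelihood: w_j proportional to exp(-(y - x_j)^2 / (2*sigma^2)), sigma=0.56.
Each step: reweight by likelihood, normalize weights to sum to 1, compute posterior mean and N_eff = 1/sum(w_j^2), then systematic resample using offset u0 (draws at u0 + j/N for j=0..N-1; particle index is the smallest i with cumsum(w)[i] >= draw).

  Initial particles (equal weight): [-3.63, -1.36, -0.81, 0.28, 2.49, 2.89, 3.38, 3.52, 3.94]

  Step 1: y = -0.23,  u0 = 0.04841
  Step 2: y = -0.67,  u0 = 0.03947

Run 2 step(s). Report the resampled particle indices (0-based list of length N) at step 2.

resampled_idx = [0, 1, 1, 2, 3, 3, 4, 4, 7]

step 1: w=[0.0000, 0.0949, 0.4251, 0.4800, 0.0000, 0.0000, 0.0000, 0.0000, 0.0000]  mean=-0.3389  Neff=2.3803  idx=[1, 2, 2, 2, 2, 3, 3, 3, 3]
step 2: w=[0.0884, 0.1831, 0.1831, 0.1831, 0.1831, 0.0448, 0.0448, 0.0448, 0.0448]  mean=-0.6633  Neff=6.6695  idx=[0, 1, 1, 2, 3, 3, 4, 4, 7]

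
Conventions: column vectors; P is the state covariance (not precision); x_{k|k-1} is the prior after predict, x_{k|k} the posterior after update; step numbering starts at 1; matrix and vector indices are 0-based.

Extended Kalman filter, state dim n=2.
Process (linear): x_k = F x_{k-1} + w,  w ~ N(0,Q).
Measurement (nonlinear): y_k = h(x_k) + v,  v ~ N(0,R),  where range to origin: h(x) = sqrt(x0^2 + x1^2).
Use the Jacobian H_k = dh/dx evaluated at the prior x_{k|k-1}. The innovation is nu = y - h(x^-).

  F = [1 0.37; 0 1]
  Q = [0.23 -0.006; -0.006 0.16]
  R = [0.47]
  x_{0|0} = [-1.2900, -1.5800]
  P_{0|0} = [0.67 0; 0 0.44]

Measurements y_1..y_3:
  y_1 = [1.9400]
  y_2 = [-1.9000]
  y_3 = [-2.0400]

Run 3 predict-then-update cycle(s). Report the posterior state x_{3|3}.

x_post = [-0.6541, 0.8725]

step 1: x^-=[-1.8746, -1.5800]  P^-=[0.9602 0.1568; 0.1568 0.6000]  H_jac=[-0.7646 -0.6445]  S=[1.4352]  K=[-0.5820; -0.3530]  nu=[-0.5116]  x^+=[-1.5768, -1.3994]  P^+=[0.4741 -0.1380; -0.1380 0.4212]
step 2: x^-=[-2.0946, -1.3994]  P^-=[0.6596 0.0118; 0.0118 0.5812]  H_jac=[-0.8315 -0.5555]  S=[1.1163]  K=[-0.4972; -0.2980]  nu=[-4.4191]  x^+=[0.1025, -0.0824]  P^+=[0.3837 -0.1536; -0.1536 0.4820]
step 3: x^-=[0.0720, -0.0824]  P^-=[0.5660 0.0188; 0.0188 0.6420]  H_jac=[0.6579 -0.7531]  S=[1.0605]  K=[0.3378; -0.4443]  nu=[-2.1495]  x^+=[-0.6541, 0.8725]  P^+=[0.4450 0.1779; 0.1779 0.4327]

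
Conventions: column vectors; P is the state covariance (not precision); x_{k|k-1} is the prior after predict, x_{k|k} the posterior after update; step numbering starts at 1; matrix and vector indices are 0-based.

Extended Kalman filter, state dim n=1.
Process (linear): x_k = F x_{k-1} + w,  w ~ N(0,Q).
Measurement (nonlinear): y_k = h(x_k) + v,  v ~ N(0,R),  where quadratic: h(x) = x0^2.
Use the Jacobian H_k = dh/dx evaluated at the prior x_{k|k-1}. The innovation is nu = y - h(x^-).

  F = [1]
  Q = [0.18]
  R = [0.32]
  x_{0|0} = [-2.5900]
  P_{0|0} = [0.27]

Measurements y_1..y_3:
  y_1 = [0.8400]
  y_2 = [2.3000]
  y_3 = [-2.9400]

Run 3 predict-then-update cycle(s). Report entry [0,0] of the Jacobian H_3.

step 1: x^-=[-2.5900]  P^-=[0.4500]  H_jac=[-5.1800]  S=[12.3946]  K=[-0.1881]  nu=[-5.8681]  x^+=[-1.4864]  P^+=[0.0116]
step 2: x^-=[-1.4864]  P^-=[0.1916]  H_jac=[-2.9728]  S=[2.0135]  K=[-0.2829]  nu=[0.0906]  x^+=[-1.5120]  P^+=[0.0305]
step 3: x^-=[-1.5120]  P^-=[0.2105]  H_jac=[-3.0241]  S=[2.2446]  K=[-0.2835]  nu=[-5.2263]  x^+=[-0.0302]  P^+=[0.0300]

H_jac[0,0] = -3.0241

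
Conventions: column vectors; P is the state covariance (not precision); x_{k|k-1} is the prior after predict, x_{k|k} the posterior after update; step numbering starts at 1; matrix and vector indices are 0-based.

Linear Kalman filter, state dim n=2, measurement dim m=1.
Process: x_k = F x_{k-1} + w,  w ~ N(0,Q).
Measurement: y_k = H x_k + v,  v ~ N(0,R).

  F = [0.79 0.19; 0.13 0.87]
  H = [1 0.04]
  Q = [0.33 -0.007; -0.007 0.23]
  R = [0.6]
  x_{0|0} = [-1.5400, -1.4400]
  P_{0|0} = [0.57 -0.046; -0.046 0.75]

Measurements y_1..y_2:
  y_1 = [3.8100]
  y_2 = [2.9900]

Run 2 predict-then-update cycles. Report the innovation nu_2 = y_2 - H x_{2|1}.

innov = [2.0521]

step 1: x^-=[-1.4902, -1.4530]  P^-=[0.6990 0.1428; 0.1428 0.7969]  S=[1.3117]  K=[0.5373; 0.1331]  nu=[5.3583]  x^+=[1.3886, -0.7396]  P^+=[0.3204 0.0489; 0.0489 0.7737]
step 2: x^-=[0.9564, -0.4629]  P^-=[0.5726 0.1886; 0.1886 0.8321]  S=[1.1890]  K=[0.4879; 0.1866]  nu=[2.0521]  x^+=[1.9577, -0.0799]  P^+=[0.2895 0.0804; 0.0804 0.7906]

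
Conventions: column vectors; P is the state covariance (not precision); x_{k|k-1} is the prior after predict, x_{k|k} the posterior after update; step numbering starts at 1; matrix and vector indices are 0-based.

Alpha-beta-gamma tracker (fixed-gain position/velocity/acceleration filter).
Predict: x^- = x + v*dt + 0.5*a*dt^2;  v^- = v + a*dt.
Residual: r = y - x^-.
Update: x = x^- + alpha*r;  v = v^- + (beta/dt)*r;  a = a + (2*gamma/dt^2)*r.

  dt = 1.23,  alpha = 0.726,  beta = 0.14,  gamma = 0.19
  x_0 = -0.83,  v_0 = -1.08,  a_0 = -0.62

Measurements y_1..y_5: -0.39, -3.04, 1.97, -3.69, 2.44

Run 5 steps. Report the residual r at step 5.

resid = 3.6109

step 1: x_pred=-2.6274  r=2.2374  x^+=-1.0030  v^+=-1.5879  a^+=-0.0580
step 2: x_pred=-3.0001  r=-0.0399  x^+=-3.0291  v^+=-1.6638  a^+=-0.0680
step 3: x_pred=-5.1271  r=7.0971  x^+=0.0254  v^+=-0.9397  a^+=1.7145
step 4: x_pred=0.1665  r=-3.8565  x^+=-2.6333  v^+=0.7302  a^+=0.7459
step 5: x_pred=-1.1709  r=3.6109  x^+=1.4506  v^+=2.0587  a^+=1.6529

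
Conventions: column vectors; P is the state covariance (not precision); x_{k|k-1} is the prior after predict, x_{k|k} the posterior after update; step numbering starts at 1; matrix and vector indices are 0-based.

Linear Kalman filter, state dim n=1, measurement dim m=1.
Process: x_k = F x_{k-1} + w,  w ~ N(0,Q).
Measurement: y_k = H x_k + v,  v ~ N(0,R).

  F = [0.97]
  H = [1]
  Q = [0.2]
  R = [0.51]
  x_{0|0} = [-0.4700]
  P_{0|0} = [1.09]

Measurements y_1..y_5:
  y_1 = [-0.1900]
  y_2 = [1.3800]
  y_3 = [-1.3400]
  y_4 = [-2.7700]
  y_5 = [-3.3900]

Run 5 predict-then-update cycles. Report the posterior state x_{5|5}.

x_post = [-2.2887]

step 1: x^-=[-0.4559]  P^-=[1.2256]  S=[1.7356]  K=[0.7062]  nu=[0.2659]  x^+=[-0.2681]  P^+=[0.3601]
step 2: x^-=[-0.2601]  P^-=[0.5389]  S=[1.0489]  K=[0.5138]  nu=[1.6401]  x^+=[0.5825]  P^+=[0.2620]
step 3: x^-=[0.5650]  P^-=[0.4465]  S=[0.9565]  K=[0.4668]  nu=[-1.9050]  x^+=[-0.3243]  P^+=[0.2381]
step 4: x^-=[-0.3145]  P^-=[0.4240]  S=[0.9340]  K=[0.4540]  nu=[-2.4555]  x^+=[-1.4292]  P^+=[0.2315]
step 5: x^-=[-1.3864]  P^-=[0.4178]  S=[0.9278]  K=[0.4503]  nu=[-2.0036]  x^+=[-2.2887]  P^+=[0.2297]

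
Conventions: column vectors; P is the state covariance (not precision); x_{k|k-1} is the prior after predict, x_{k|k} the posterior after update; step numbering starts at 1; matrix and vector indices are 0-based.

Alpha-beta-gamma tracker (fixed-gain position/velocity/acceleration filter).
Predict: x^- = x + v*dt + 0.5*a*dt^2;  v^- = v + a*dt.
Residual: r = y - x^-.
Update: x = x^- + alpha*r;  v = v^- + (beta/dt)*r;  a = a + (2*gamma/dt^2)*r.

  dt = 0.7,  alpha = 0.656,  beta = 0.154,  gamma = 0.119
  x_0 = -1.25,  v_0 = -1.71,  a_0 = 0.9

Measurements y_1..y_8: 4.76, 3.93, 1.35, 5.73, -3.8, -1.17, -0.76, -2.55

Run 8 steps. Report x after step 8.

step 1: x_pred=-2.2265  r=6.9865  x^+=2.3566  v^+=0.4570  a^+=4.2934
step 2: x_pred=3.7285  r=0.2015  x^+=3.8607  v^+=3.5068  a^+=4.3913
step 3: x_pred=7.3913  r=-6.0413  x^+=3.4282  v^+=5.2516  a^+=1.4570
step 4: x_pred=7.4613  r=-1.7313  x^+=6.3256  v^+=5.8906  a^+=0.6161
step 5: x_pred=10.6000  r=-14.4000  x^+=1.1536  v^+=3.1539  a^+=-6.3782
step 6: x_pred=1.7987  r=-2.9687  x^+=-0.1488  v^+=-1.9639  a^+=-7.8201
step 7: x_pred=-3.4395  r=2.6795  x^+=-1.6817  v^+=-6.8485  a^+=-6.5187
step 8: x_pred=-8.0728  r=5.5228  x^+=-4.4498  v^+=-10.1966  a^+=-3.8362

x_post = -4.4498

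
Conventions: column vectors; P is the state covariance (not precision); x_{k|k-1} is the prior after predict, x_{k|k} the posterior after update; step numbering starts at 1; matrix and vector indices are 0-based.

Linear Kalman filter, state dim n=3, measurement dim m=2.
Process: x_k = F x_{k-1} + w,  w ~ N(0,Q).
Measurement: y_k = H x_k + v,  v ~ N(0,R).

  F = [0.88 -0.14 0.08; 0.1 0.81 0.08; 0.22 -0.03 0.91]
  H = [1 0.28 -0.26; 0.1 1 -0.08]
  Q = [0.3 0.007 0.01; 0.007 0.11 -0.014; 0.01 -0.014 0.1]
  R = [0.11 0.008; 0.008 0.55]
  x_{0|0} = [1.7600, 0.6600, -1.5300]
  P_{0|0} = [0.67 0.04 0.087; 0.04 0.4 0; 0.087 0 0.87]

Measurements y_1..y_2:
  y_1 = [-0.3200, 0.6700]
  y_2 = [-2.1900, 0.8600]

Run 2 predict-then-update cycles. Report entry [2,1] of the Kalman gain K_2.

step 1: x^-=[1.3340, 0.5882, -1.0249]  P^-=[0.8346 0.0609 0.2736; 0.0609 0.3926 0.0708; 0.2736 0.0708 0.8875]  S=[0.9169 0.2335; 0.2335 0.9531]  K=[0.8730 -0.0853; 0.0653 0.3963; 0.0652 0.0125]  nu=[-2.0852, -0.1336]  x^+=[-0.4749, 0.3990, -1.1625]  P^+=[0.1637 -0.0386 0.2212; -0.0386 0.2269 0.0559; 0.2212 0.0559 0.8831]
step 2: x^-=[-0.5668, 0.1827, -1.1743]  P^-=[0.4763 -0.0053 0.2829; -0.0053 0.2707 0.1067; 0.2829 0.1067 0.9255]  S=[0.5044 0.0851; 0.0851 0.8087]  K=[0.8056 -0.0604; 0.0307 0.3203; 0.1328 0.0615]  nu=[-1.9797, 0.6400]  x^+=[-2.2003, 0.3269, -1.3978]  P^+=[0.1542 -0.0239 0.2285; -0.0239 0.1856 0.0850; 0.2285 0.0850 0.9121]

K[2,1] = 0.0615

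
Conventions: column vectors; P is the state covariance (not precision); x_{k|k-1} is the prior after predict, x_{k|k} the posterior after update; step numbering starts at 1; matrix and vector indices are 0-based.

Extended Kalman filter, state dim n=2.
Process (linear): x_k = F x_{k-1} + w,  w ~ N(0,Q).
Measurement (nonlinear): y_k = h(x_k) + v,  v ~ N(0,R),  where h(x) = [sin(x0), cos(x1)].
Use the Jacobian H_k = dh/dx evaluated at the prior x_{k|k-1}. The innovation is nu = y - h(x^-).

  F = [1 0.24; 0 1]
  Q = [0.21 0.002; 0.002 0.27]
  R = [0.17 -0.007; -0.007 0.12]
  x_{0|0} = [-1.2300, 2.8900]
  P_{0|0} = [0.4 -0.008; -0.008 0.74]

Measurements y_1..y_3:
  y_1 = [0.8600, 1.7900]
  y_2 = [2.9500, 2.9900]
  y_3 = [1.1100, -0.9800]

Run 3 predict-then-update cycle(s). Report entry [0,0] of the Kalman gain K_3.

step 1: x^-=[-0.5364, 2.8900]  P^-=[0.6488 0.1716; 0.1716 1.0100]  H_jac=[0.8596 0.0000; 0.0000 -0.2489]  S=[0.6493 -0.0437; -0.0437 0.1826]  K=[0.8569 -0.0288; 0.1366 -1.3443]  nu=[1.3710, 2.7585]  x^+=[0.5590, -0.6309]  P^+=[0.1697 0.0380; 0.0380 0.6518]
step 2: x^-=[0.4076, -0.6309]  P^-=[0.4355 0.1964; 0.1964 0.9218]  H_jac=[0.9181 0.0000; 0.0000 0.5899]  S=[0.5371 0.0994; 0.0994 0.4408]  K=[0.7261 0.0992; 0.1122 1.2084]  nu=[2.5536, 2.1825]  x^+=[2.4782, 2.2929]  P^+=[0.1337 0.0116; 0.0116 0.2445]
step 3: x^-=[3.0284, 2.2929]  P^-=[0.3633 0.0722; 0.0722 0.5145]  H_jac=[-0.9936 0.0000; 0.0000 -0.7504]  S=[0.5287 0.0469; 0.0469 0.4097]  K=[-0.6780 -0.0548; -0.0528 -0.9362]  nu=[0.9971, -0.3191]  x^+=[2.3699, 2.5390]  P^+=[0.1156 0.0024; 0.0024 0.1492]

K[0,0] = -0.6780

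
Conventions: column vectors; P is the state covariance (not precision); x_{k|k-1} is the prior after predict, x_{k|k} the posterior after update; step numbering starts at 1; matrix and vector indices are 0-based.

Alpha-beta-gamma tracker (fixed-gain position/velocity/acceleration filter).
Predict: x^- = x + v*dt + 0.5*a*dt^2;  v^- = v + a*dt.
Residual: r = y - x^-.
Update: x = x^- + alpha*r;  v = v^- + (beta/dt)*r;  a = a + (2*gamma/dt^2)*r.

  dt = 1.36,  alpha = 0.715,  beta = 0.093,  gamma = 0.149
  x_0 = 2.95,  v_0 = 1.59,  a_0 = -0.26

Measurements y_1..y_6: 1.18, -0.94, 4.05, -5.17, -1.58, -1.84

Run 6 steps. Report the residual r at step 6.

resid = 7.4996

step 1: x_pred=4.8720  r=-3.6920  x^+=2.2322  v^+=0.9839  a^+=-0.8548
step 2: x_pred=2.7798  r=-3.7198  x^+=0.1201  v^+=-0.4330  a^+=-1.4542
step 3: x_pred=-1.8135  r=5.8635  x^+=2.3789  v^+=-2.0097  a^+=-0.5094
step 4: x_pred=-0.8254  r=-4.3446  x^+=-3.9318  v^+=-2.9996  a^+=-1.2094
step 5: x_pred=-9.1298  r=7.5498  x^+=-3.7317  v^+=-4.1282  a^+=0.0070
step 6: x_pred=-9.3396  r=7.4996  x^+=-3.9774  v^+=-3.6059  a^+=1.2153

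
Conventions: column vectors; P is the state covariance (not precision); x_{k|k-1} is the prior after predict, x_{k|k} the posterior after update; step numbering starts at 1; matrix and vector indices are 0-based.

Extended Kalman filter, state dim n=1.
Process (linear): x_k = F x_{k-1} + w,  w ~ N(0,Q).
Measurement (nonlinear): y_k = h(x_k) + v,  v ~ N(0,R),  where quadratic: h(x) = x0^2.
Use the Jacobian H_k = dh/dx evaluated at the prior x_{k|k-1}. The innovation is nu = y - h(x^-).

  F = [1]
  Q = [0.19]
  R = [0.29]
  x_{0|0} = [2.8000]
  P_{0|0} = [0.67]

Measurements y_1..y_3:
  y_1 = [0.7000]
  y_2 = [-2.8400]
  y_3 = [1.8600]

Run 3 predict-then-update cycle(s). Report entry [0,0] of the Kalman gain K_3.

K[0,0] = 0.1057

step 1: x^-=[2.8000]  P^-=[0.8600]  H_jac=[5.6000]  S=[27.2596]  K=[0.1767]  nu=[-7.1400]  x^+=[1.5386]  P^+=[0.0091]
step 2: x^-=[1.5386]  P^-=[0.1991]  H_jac=[3.0771]  S=[2.1757]  K=[0.2817]  nu=[-5.2072]  x^+=[0.0719]  P^+=[0.0265]
step 3: x^-=[0.0719]  P^-=[0.2165]  H_jac=[0.1438]  S=[0.2945]  K=[0.1057]  nu=[1.8548]  x^+=[0.2680]  P^+=[0.2133]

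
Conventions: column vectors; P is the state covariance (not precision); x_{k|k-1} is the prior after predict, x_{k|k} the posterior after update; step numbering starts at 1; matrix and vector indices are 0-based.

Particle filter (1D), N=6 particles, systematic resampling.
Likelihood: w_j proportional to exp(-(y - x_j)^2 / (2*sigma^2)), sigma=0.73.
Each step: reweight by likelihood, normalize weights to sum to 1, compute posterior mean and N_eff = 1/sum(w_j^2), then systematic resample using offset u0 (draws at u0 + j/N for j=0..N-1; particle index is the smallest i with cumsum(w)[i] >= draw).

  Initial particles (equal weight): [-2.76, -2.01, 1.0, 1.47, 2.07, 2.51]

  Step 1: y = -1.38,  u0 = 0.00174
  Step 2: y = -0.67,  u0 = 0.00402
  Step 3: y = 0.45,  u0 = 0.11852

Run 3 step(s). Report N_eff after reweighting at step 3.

step 1: w=[0.1943, 0.7994, 0.0057, 0.0006, 0.0000, 0.0000]  mean=-2.1365  Neff=1.4775  idx=[0, 0, 1, 1, 1, 1]
step 2: w=[0.0214, 0.0214, 0.2393, 0.2393, 0.2393, 0.2393]  mean=-2.0421  Neff=4.3485  idx=[0, 2, 3, 3, 4, 5]
step 3: w=[0.0037, 0.1993, 0.1993, 0.1993, 0.1993, 0.1993]  mean=-2.0128  Neff=5.0367  idx=[1, 2, 3, 4, 4, 5]

N_eff = 5.0367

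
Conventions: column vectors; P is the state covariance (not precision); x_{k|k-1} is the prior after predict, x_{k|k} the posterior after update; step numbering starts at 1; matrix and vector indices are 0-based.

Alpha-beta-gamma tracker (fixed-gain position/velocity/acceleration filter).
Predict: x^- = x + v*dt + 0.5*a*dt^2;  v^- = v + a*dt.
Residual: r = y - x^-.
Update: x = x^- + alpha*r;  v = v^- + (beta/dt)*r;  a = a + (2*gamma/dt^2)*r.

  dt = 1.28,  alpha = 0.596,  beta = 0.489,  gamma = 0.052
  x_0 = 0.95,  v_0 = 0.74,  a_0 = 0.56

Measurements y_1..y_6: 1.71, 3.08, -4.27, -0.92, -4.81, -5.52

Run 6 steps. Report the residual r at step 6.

resid = 1.3510

step 1: x_pred=2.3560  r=-0.6460  x^+=1.9710  v^+=1.2100  a^+=0.5190
step 2: x_pred=3.9450  r=-0.8650  x^+=3.4294  v^+=1.5439  a^+=0.4641
step 3: x_pred=5.7858  r=-10.0558  x^+=-0.2074  v^+=-1.7037  a^+=-0.1742
step 4: x_pred=-2.5309  r=1.6109  x^+=-1.5708  v^+=-1.3113  a^+=-0.0720
step 5: x_pred=-3.3082  r=-1.5018  x^+=-4.2033  v^+=-1.9771  a^+=-0.1673
step 6: x_pred=-6.8710  r=1.3510  x^+=-6.0658  v^+=-1.6751  a^+=-0.0815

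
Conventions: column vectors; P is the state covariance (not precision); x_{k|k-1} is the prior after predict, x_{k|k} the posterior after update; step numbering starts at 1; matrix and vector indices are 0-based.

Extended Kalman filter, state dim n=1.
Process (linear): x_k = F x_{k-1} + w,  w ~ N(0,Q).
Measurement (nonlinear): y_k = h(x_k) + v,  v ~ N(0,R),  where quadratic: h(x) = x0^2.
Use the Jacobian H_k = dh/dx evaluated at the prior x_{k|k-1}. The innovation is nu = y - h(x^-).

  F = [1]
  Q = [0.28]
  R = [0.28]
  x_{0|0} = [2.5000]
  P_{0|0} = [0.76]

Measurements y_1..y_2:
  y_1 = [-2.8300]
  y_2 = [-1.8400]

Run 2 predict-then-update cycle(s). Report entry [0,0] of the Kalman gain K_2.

step 1: x^-=[2.5000]  P^-=[1.0400]  H_jac=[5.0000]  S=[26.2800]  K=[0.1979]  nu=[-9.0800]  x^+=[0.7033]  P^+=[0.0111]
step 2: x^-=[0.7033]  P^-=[0.2911]  H_jac=[1.4067]  S=[0.8560]  K=[0.4783]  nu=[-2.3347]  x^+=[-0.4135]  P^+=[0.0952]

K[0,0] = 0.4783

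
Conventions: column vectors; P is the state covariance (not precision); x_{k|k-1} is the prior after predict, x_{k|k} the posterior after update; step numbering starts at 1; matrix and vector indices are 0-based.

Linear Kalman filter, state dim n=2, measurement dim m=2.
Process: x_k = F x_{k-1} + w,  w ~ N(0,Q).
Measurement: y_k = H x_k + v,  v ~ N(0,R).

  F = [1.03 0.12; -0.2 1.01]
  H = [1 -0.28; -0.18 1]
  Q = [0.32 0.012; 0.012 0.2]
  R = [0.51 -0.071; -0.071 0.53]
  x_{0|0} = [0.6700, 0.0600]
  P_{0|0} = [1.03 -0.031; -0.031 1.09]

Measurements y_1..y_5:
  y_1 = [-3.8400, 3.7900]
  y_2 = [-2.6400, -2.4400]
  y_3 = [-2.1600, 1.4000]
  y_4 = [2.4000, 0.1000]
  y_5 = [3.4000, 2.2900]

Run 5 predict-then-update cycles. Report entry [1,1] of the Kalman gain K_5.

K[1,1] = 0.4553

step 1: x^-=[0.6973, -0.0734]  P^-=[1.4208 -0.0996; -0.0996 1.3656]  S=[2.0936 -0.8137; -0.8137 1.9775]  K=[0.7405 0.1250; 0.0497 0.7201]  nu=[-4.5579, 3.9889]  x^+=[-2.1792, 2.5726]  P^+=[0.3924 0.0843; 0.0843 0.3933]
step 2: x^-=[-1.9359, 3.0341]  P^-=[0.7628 0.0645; 0.0645 0.5828]  S=[1.2824 -0.3037; -0.3037 1.1143]  K=[0.6043 0.0994; 0.0475 0.5256]  nu=[0.1454, -5.8226]  x^+=[-2.4267, -0.0191]  P^+=[0.3200 0.0674; 0.0674 0.2873]
step 3: x^-=[-2.5018, 0.4660]  P^-=[0.6803 0.0494; 0.0494 0.4787]  S=[1.2002 -0.2756; -0.2756 1.0129]  K=[0.5746 0.0842; 0.0384 0.4742]  nu=[0.4723, 0.4837]  x^+=[-2.1897, 0.7135]  P^+=[0.3035 0.0585; 0.0585 0.2591]
step 4: x^-=[-2.1698, 1.1586]  P^-=[0.6601 0.0403; 0.0403 0.4529]  S=[1.1831 -0.2743; -0.2743 0.9897]  K=[0.5664 0.0776; 0.0334 0.4595]  nu=[4.8942, -1.4491]  x^+=[0.4900, 0.6563]  P^+=[0.2987 0.0547; 0.0547 0.2510]
step 5: x^-=[0.5834, 0.5648]  P^-=[0.6540 0.0365; 0.0365 0.4459]  S=[1.1785 -0.2753; -0.2753 0.9840]  K=[0.5638 0.0752; 0.0313 0.4553]  nu=[2.9747, 1.8302]  x^+=[2.3982, 1.4913]  P^+=[0.2971 0.0533; 0.0533 0.2487]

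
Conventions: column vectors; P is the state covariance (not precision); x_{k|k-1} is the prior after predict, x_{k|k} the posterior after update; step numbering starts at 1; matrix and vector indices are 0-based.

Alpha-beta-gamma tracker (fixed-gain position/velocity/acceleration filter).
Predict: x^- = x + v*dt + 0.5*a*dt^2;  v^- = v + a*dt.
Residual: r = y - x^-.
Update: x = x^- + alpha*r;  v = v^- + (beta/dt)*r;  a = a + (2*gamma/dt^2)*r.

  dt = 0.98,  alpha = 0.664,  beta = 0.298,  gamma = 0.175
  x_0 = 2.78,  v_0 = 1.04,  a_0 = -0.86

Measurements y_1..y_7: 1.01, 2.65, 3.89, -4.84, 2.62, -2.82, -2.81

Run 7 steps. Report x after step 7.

x_post = -2.7993

step 1: x_pred=3.3862  r=-2.3762  x^+=1.8084  v^+=-0.5254  a^+=-1.7260
step 2: x_pred=0.4647  r=2.1853  x^+=1.9158  v^+=-1.5523  a^+=-0.9296
step 3: x_pred=-0.0519  r=3.9419  x^+=2.5655  v^+=-1.2647  a^+=0.5070
step 4: x_pred=1.5696  r=-6.4096  x^+=-2.6864  v^+=-2.7169  a^+=-1.8289
step 5: x_pred=-6.2272  r=8.8472  x^+=-0.3526  v^+=-1.8189  a^+=1.3953
step 6: x_pred=-1.4652  r=-1.3548  x^+=-2.3648  v^+=-0.8635  a^+=0.9015
step 7: x_pred=-2.7781  r=-0.0319  x^+=-2.7993  v^+=0.0103  a^+=0.8899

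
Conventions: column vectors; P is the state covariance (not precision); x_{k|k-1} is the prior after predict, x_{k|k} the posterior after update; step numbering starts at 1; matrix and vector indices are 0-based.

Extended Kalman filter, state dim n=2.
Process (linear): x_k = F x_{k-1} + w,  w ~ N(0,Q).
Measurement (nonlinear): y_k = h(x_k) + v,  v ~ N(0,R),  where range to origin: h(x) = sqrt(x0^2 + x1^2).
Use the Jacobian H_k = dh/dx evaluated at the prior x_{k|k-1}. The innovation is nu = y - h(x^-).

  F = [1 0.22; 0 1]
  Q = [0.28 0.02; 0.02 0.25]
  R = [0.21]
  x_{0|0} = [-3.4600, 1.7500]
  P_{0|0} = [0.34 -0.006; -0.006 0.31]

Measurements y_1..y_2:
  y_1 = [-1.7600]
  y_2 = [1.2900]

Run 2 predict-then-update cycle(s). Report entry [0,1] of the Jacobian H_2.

H_jac[0,1] = 0.4736

step 1: x^-=[-3.0750, 1.7500]  P^-=[0.6324 0.0822; 0.0822 0.5600]  H_jac=[-0.8691 0.4946]  S=[0.7540]  K=[-0.6750; 0.2726]  nu=[-5.2981]  x^+=[0.5012, 0.3057]  P^+=[0.2888 0.2209; 0.2209 0.5040]
step 2: x^-=[0.5684, 0.3057]  P^-=[0.6904 0.3518; 0.3518 0.7540]  H_jac=[0.8807 0.4736]  S=[1.2082]  K=[0.6412; 0.5520]  nu=[0.6446]  x^+=[0.9817, 0.6615]  P^+=[0.1937 -0.0758; -0.0758 0.3858]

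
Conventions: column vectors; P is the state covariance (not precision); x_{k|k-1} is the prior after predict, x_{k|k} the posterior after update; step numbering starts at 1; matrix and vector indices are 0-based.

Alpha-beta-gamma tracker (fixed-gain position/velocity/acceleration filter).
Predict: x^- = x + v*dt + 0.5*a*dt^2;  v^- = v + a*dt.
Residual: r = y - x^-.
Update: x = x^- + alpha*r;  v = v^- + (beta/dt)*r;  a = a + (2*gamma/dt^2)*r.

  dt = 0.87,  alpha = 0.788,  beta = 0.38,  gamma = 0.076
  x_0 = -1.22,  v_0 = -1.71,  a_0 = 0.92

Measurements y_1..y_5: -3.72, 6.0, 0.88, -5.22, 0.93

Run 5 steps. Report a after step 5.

step 1: x_pred=-2.3595  r=-1.3605  x^+=-3.4316  v^+=-1.5038  a^+=0.6468
step 2: x_pred=-4.4951  r=10.4951  x^+=3.7750  v^+=3.6430  a^+=2.7544
step 3: x_pred=7.9868  r=-7.1068  x^+=2.3866  v^+=2.9352  a^+=1.3272
step 4: x_pred=5.4425  r=-10.6625  x^+=-2.9595  v^+=-0.5673  a^+=-0.8140
step 5: x_pred=-3.7612  r=4.6912  x^+=-0.0645  v^+=0.7735  a^+=0.1281

a_post = 0.1281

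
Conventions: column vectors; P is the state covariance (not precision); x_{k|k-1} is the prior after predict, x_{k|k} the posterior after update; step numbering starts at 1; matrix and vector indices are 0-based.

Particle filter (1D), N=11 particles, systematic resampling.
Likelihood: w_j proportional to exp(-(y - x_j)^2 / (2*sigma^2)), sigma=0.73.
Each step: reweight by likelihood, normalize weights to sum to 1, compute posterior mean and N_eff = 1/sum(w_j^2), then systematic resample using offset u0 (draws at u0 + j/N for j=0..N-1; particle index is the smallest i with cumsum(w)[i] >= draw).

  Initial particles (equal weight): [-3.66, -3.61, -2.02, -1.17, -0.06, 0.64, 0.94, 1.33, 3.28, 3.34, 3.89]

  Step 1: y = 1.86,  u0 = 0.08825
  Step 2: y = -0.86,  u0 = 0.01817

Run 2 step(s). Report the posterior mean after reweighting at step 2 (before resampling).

post_mean = 0.8942

step 1: w=[0.0000, 0.0000, 0.0000, 0.0001, 0.0175, 0.1375, 0.2512, 0.4270, 0.0838, 0.0712, 0.0116]  mean=1.4488  Neff=3.6112  idx=[5, 6, 6, 6, 7, 7, 7, 7, 7, 8, 10]
step 2: w=[0.3783, 0.1494, 0.1494, 0.1494, 0.0347, 0.0347, 0.0347, 0.0347, 0.0347, 0.0000, 0.0000]  mean=0.8942  Neff=4.6279  idx=[0, 0, 0, 0, 1, 1, 2, 2, 3, 4, 6]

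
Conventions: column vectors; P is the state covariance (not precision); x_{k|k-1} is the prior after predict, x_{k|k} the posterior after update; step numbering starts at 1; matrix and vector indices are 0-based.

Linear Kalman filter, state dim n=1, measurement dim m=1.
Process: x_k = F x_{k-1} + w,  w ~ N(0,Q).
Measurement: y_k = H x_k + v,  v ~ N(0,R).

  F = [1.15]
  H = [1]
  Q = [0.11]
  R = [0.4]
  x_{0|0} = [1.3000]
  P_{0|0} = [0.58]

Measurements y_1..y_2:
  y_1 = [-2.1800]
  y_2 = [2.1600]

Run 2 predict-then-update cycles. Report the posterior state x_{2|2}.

x_post = [0.6287]

step 1: x^-=[1.4950]  P^-=[0.8770]  S=[1.2771]  K=[0.6868]  nu=[-3.6750]  x^+=[-1.0289]  P^+=[0.2747]
step 2: x^-=[-1.1832]  P^-=[0.4733]  S=[0.8733]  K=[0.5420]  nu=[3.3432]  x^+=[0.6287]  P^+=[0.2168]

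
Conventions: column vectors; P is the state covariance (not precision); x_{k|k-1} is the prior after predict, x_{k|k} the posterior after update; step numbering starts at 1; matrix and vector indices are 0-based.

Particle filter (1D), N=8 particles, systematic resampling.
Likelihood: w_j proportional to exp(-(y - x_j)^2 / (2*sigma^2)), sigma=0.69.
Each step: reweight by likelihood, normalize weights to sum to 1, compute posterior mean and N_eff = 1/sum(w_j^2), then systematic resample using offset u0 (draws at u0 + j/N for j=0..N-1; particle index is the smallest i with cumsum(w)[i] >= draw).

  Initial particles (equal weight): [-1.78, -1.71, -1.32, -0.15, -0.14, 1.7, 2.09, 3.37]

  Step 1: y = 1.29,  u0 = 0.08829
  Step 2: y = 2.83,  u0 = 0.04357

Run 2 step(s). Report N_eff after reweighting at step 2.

N_eff = 6.1114

step 1: w=[0.0000, 0.0000, 0.0005, 0.0712, 0.0734, 0.5270, 0.3211, 0.0067]  mean=1.5677  Neff=2.5553  idx=[4, 5, 5, 5, 5, 6, 6, 6]
step 2: w=[0.0000, 0.0957, 0.0957, 0.0957, 0.0957, 0.2058, 0.2058, 0.2058]  mean=1.9407  Neff=6.1114  idx=[1, 2, 4, 5, 5, 6, 6, 7]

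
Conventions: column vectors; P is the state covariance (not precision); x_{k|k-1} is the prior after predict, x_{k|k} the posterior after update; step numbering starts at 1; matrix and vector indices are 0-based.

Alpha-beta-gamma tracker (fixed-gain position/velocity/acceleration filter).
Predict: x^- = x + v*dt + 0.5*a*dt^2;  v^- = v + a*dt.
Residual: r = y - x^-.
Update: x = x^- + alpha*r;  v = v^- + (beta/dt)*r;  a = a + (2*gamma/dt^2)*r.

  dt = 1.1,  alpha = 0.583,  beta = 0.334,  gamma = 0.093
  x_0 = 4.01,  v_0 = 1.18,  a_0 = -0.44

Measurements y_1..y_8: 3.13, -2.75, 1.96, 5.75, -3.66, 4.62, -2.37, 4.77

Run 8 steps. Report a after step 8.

step 1: x_pred=5.0418  r=-1.9118  x^+=3.9272  v^+=0.1155  a^+=-0.7339
step 2: x_pred=3.6103  r=-6.3603  x^+=-0.0978  v^+=-2.6230  a^+=-1.7116
step 3: x_pred=-4.0185  r=5.9785  x^+=-0.5330  v^+=-2.6904  a^+=-0.7926
step 4: x_pred=-3.9720  r=9.7220  x^+=1.6959  v^+=-0.6103  a^+=0.7019
step 5: x_pred=1.4493  r=-5.1093  x^+=-1.5294  v^+=-1.3896  a^+=-0.0835
step 6: x_pred=-3.1085  r=7.7285  x^+=1.3972  v^+=0.8652  a^+=1.1045
step 7: x_pred=3.0172  r=-5.3872  x^+=-0.1235  v^+=0.4444  a^+=0.2764
step 8: x_pred=0.5326  r=4.2374  x^+=3.0030  v^+=2.0351  a^+=0.9278

a_post = 0.9278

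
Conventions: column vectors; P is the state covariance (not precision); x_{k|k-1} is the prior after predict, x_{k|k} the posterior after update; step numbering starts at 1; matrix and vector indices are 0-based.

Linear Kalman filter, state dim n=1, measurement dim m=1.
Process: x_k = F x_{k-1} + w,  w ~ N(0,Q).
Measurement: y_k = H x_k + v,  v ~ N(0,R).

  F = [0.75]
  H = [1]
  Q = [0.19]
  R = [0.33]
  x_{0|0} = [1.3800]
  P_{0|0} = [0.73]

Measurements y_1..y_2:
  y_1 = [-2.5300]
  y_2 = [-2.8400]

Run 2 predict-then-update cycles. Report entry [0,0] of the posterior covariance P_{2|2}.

step 1: x^-=[1.0350]  P^-=[0.6006]  S=[0.9306]  K=[0.6454]  nu=[-3.5650]  x^+=[-1.2658]  P^+=[0.2130]
step 2: x^-=[-0.9494]  P^-=[0.3098]  S=[0.6398]  K=[0.4842]  nu=[-1.8906]  x^+=[-1.8649]  P^+=[0.1598]

P_post[0,0] = 0.1598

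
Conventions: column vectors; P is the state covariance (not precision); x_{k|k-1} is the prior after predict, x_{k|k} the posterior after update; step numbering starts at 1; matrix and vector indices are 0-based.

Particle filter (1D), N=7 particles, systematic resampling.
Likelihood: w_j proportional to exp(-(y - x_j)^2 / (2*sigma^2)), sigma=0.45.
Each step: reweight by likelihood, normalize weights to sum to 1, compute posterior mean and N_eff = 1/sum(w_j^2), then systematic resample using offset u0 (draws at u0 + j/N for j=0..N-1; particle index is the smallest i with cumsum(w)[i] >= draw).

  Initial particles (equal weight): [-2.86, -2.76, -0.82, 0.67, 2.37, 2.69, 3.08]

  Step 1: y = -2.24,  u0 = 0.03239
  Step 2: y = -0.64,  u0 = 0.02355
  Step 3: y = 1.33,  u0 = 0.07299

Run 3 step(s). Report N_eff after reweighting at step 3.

N_eff = 5.4944

step 1: w=[0.4268, 0.5656, 0.0076, 0.0000, 0.0000, 0.0000, 0.0000]  mean=-2.7880  Neff=1.9915  idx=[0, 0, 0, 1, 1, 1, 1]
step 2: w=[0.0681, 0.0681, 0.0681, 0.1989, 0.1989, 0.1989, 0.1989]  mean=-2.7804  Neff=5.8078  idx=[0, 2, 3, 4, 4, 5, 6]
step 3: w=[0.0246, 0.0246, 0.1902, 0.1902, 0.1902, 0.1902, 0.1902]  mean=-2.7649  Neff=5.4944  idx=[2, 2, 3, 4, 5, 5, 6]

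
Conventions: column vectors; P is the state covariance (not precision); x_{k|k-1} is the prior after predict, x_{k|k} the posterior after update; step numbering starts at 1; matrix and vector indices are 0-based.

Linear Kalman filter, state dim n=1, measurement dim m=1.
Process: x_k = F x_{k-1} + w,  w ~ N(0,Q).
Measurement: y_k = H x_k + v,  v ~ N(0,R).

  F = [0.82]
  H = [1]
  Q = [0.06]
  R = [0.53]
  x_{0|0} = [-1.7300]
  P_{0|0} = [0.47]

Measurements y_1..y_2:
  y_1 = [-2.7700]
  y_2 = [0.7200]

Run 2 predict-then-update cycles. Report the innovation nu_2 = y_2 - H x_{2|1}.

innov = [2.3432]

step 1: x^-=[-1.4186]  P^-=[0.3760]  S=[0.9060]  K=[0.4150]  nu=[-1.3514]  x^+=[-1.9795]  P^+=[0.2200]
step 2: x^-=[-1.6232]  P^-=[0.2079]  S=[0.7379]  K=[0.2818]  nu=[2.3432]  x^+=[-0.9630]  P^+=[0.1493]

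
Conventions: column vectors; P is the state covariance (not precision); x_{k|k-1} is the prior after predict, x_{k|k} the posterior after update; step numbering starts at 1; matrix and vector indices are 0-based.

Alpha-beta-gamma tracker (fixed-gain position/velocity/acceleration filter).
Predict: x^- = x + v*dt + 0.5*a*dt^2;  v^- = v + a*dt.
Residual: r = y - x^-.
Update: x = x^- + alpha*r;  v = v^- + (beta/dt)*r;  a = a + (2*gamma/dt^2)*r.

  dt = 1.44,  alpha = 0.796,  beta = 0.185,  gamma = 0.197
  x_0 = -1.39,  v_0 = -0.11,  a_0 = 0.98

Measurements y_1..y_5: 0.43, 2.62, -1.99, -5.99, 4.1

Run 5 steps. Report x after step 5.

step 1: x_pred=-0.5323  r=0.9623  x^+=0.2337  v^+=1.4248  a^+=1.1629
step 2: x_pred=3.4911  r=-0.8711  x^+=2.7977  v^+=2.9874  a^+=0.9973
step 3: x_pred=8.1336  r=-10.1236  x^+=0.0752  v^+=3.1230  a^+=-0.9262
step 4: x_pred=3.6120  r=-9.6020  x^+=-4.0312  v^+=0.5556  a^+=-2.7507
step 5: x_pred=-6.0830  r=10.1830  x^+=2.0227  v^+=-2.0971  a^+=-0.8158

x_post = 2.0227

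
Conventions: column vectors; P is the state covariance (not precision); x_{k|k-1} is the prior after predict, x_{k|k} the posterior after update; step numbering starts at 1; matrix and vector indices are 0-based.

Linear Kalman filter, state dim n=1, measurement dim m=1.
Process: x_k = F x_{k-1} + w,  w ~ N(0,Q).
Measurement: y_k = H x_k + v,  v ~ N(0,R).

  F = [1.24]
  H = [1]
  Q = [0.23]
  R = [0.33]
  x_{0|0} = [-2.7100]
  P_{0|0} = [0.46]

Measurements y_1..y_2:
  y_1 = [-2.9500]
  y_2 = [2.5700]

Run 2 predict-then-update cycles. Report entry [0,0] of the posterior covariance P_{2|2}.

P_post[0,0] = 0.2136

step 1: x^-=[-3.3604]  P^-=[0.9373]  S=[1.2673]  K=[0.7396]  nu=[0.4104]  x^+=[-3.0569]  P^+=[0.2441]
step 2: x^-=[-3.7905]  P^-=[0.6053]  S=[0.9353]  K=[0.6472]  nu=[6.3605]  x^+=[0.3258]  P^+=[0.2136]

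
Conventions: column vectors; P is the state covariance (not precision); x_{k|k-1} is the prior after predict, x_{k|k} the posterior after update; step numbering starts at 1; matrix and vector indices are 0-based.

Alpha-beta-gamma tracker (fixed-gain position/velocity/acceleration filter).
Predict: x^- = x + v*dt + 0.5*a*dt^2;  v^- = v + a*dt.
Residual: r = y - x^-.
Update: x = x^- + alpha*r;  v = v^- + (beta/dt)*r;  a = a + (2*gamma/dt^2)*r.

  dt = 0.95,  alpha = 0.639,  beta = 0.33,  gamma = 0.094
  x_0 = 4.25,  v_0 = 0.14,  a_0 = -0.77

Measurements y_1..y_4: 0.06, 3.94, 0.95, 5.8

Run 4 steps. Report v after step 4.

v_post = 0.1170

step 1: x_pred=4.0355  r=-3.9755  x^+=1.4952  v^+=-1.9725  a^+=-1.5981
step 2: x_pred=-1.0998  r=5.0398  x^+=2.1206  v^+=-1.7400  a^+=-0.5483
step 3: x_pred=0.2202  r=0.7298  x^+=0.6865  v^+=-2.0074  a^+=-0.3963
step 4: x_pred=-1.3993  r=7.1993  x^+=3.2011  v^+=0.1170  a^+=1.1034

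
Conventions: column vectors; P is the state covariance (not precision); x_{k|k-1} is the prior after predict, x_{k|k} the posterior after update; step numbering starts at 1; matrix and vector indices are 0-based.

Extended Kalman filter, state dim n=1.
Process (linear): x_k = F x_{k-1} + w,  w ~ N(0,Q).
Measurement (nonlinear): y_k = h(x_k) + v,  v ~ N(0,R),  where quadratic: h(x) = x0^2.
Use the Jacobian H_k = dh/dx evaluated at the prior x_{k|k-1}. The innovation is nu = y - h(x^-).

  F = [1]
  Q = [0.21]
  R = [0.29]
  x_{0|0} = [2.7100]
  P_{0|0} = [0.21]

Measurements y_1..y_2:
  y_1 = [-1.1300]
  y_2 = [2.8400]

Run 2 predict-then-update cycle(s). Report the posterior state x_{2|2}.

x_post = [1.6757]

step 1: x^-=[2.7100]  P^-=[0.4200]  H_jac=[5.4200]  S=[12.6281]  K=[0.1803]  nu=[-8.4741]  x^+=[1.1824]  P^+=[0.0096]
step 2: x^-=[1.1824]  P^-=[0.2196]  H_jac=[2.3648]  S=[1.5184]  K=[0.3421]  nu=[1.4419]  x^+=[1.6757]  P^+=[0.0420]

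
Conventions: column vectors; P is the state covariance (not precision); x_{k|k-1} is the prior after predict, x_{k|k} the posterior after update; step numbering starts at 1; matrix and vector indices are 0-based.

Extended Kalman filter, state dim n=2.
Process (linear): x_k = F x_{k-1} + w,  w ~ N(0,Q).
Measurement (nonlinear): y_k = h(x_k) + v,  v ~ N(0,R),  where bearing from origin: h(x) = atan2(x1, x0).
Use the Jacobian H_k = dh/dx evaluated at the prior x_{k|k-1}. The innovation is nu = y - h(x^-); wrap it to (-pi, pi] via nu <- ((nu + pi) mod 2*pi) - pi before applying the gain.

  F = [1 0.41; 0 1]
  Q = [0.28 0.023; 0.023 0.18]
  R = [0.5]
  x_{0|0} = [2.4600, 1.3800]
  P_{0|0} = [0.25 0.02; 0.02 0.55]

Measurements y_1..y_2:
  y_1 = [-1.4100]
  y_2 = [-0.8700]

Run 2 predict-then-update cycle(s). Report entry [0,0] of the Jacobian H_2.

step 1: x^-=[3.0258, 1.3800]  P^-=[0.6389 0.2685; 0.2685 0.7300]  H_jac=[-0.1248 0.2736]  S=[0.5463]  K=[-0.0115; 0.3043]  nu=[-1.8379]  x^+=[3.0468, 0.8208]  P^+=[0.6388 0.2704; 0.2704 0.6794]
step 2: x^-=[3.3834, 0.8208]  P^-=[1.2547 0.5720; 0.5720 0.8594]  H_jac=[-0.0677 0.2791]  S=[0.5511]  K=[0.1355; 0.3650]  nu=[-1.1080]  x^+=[3.2332, 0.4163]  P^+=[1.2446 0.5447; 0.5447 0.7860]

H_jac[0,0] = -0.0677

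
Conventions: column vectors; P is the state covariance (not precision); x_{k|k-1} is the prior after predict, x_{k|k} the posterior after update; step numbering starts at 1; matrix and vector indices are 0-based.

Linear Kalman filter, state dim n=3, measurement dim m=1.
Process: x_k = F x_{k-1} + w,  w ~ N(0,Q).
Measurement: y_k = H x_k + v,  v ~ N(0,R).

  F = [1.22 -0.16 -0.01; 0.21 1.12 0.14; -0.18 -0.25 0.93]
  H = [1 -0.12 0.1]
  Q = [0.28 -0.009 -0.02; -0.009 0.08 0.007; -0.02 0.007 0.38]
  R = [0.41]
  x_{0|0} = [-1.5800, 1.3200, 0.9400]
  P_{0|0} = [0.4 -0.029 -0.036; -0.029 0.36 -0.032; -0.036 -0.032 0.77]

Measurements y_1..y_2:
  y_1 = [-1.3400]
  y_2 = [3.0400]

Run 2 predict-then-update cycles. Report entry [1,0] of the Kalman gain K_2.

K[1,0] = -0.0863

step 1: x^-=[-2.1482, 1.2782, 0.8286]  P^-=[0.8968 -0.0158 -0.1288; -0.0158 0.5385 -0.0396; -0.1288 -0.0396 1.1058]  S=[1.3045]  K=[0.6790; -0.0647; -0.0103]  nu=[0.8787]  x^+=[-1.5516, 1.2214, 0.8195]  P^+=[0.2953 0.0415 -0.1197; 0.0415 0.5331 -0.0405; -0.1197 -0.0405 1.1056]
step 2: x^-=[-2.0965, 1.1569, 0.7361]  P^-=[0.7199 0.0061 -0.2153; 0.0061 0.7832 -0.0811; -0.2153 -0.0811 1.4418]  S=[1.1130]  K=[0.6268; -0.0863; -0.0552]  nu=[5.2017]  x^+=[1.1639, 0.7082, 0.4490]  P^+=[0.2826 0.0663 -0.1768; 0.0663 0.7749 -0.0864; -0.1768 -0.0864 1.4384]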